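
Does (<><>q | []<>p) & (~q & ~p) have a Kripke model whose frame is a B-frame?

Satisfiable (open branch found)

1. (<><>q | []<>p) & (~q & ~p), u
2. <><>q | []<>p, u
3. ~q & ~p, u
4. ~q, u
5. ~p, u
6. []<>p, u
7. <>p, u
8. p, v
9. <>p, v
10. p, w
Accessibility: uRu, uRv, vRu, vRv, vRw, wRv, wRw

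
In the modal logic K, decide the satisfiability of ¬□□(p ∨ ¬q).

Satisfiable (open branch found)

1. ¬□□(p ∨ ¬q), 0
2. ¬□(p ∨ ¬q), 1
3. ¬(p ∨ ¬q), 2
4. ¬p, 2
5. q, 2
Accessibility: 0R1, 1R2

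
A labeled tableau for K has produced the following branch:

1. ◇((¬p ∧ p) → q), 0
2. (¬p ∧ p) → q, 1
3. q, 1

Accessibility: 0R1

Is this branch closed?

No atom appears with both signs at the same world.

No, open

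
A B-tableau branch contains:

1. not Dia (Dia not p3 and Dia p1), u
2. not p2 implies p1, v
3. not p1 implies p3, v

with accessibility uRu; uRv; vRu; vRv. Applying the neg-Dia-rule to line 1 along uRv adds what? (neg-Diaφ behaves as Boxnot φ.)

neg-Diaφ behaves as Boxnot φ: propagate the negated body to each accessible world.

not (Dia not p3 and Dia p1), v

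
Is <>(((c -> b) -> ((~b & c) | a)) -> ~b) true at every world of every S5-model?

Tableau for the negation ~<>(((c -> b) -> ((~b & c) | a)) -> ~b):
1. ~<>(((c -> b) -> ((~b & c) | a)) -> ~b), 0
2. ~(((c -> b) -> ((~b & c) | a)) -> ~b), 0
3. (c -> b) -> ((~b & c) | a), 0
4. b, 0
5. (~b & c) | a, 0
6. a, 0
Accessibility: 0R0
The negation has an open branch (countermodel exists).

Not valid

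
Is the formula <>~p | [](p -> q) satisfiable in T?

1. <>~p | [](p -> q), u
2. [](p -> q), u
3. p -> q, u
4. q, u
Accessibility: uRu

Yes, satisfiable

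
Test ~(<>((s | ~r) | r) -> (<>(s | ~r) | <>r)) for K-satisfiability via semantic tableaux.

Unsatisfiable

1. ~(<>((s | ~r) | r) -> (<>(s | ~r) | <>r)), 0
2. <>((s | ~r) | r), 0   [~->-rule on 1]
3. ~(<>(s | ~r) | <>r), 0   [~->-rule on 1]
4. ~<>(s | ~r), 0   [~|-rule on 3]
5. ~<>r, 0   [~|-rule on 3]
6. (s | ~r) | r, 1   [<>-rule on 2: fresh world 1, 0R1]
7. ~(s | ~r), 1   [~<>-rule on 4 via 0R1]
8. ~s, 1   [~|-rule on 7]
9. r, 1   [~|-rule on 7]
10. ~r, 1   [~<>-rule on 5 via 0R1]
Accessibility: 0R1
Branch closes: r and ~r both at 1.
All branches of the tableau close; one closing branch shown above.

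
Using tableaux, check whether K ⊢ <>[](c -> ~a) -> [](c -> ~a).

Tableau for the negation ~(<>[](c -> ~a) -> [](c -> ~a)):
1. ~(<>[](c -> ~a) -> [](c -> ~a)), u
2. <>[](c -> ~a), u
3. ~[](c -> ~a), u
4. [](c -> ~a), v
5. ~(c -> ~a), w
6. c, w
7. a, w
Accessibility: uRv, uRw
The negation has an open branch (countermodel exists).

Invalid (countermodel exists)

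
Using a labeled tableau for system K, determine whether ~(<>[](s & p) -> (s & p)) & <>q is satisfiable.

Satisfiable (open branch found)

1. ~(<>[](s & p) -> (s & p)) & <>q, u
2. ~(<>[](s & p) -> (s & p)), u
3. <>q, u
4. <>[](s & p), u
5. ~(s & p), u
6. ~p, u
7. q, v
8. [](s & p), w
Accessibility: uRv, uRw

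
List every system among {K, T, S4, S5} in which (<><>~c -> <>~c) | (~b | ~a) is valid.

S4, S5

T-tableau for the negation ~((<><>~c -> <>~c) | (~b | ~a)):
1. ~((<><>~c -> <>~c) | (~b | ~a)), 0
2. ~(<><>~c -> <>~c), 0   [~|-rule on 1]
3. ~(~b | ~a), 0   [~|-rule on 1]
4. <><>~c, 0   [~->-rule on 2]
5. ~<>~c, 0   [~->-rule on 2]
6. b, 0   [~|-rule on 3]
7. a, 0   [~|-rule on 3]
8. c, 0   [~<>-rule on 5 via 0R0]
9. <>~c, 1   [<>-rule on 4: fresh world 1, 0R1]
10. c, 1   [~<>-rule on 5 via 0R1]
11. ~c, 2   [<>-rule on 9: fresh world 2, 1R2]
Accessibility: 0R0, 0R1, 1R1, 1R2, 2R2
Complete open branch: countermodel on a T-frame, so not valid in T, nor in K (the same frame is also a K-frame).
S4-tableau for the negation ~((<><>~c -> <>~c) | (~b | ~a)):
1. ~((<><>~c -> <>~c) | (~b | ~a)), 0
2. ~(<><>~c -> <>~c), 0   [~|-rule on 1]
3. ~(~b | ~a), 0   [~|-rule on 1]
4. <><>~c, 0   [~->-rule on 2]
5. ~<>~c, 0   [~->-rule on 2]
6. b, 0   [~|-rule on 3]
7. a, 0   [~|-rule on 3]
8. c, 0   [~<>-rule on 5 via 0R0]
9. <>~c, 1   [<>-rule on 4: fresh world 1, 0R1]
10. c, 1   [~<>-rule on 5 via 0R1]
11. ~c, 2   [<>-rule on 9: fresh world 2, 1R2]
12. c, 2   [~<>-rule on 5 via 0R2]
Accessibility: 0R0, 0R1, 0R2, 1R1, 1R2, 2R2
Branch closes: c and ~c both at 2.
Every branch closes (one shown): valid in S4, hence also in S5 (every theorem of S4 is a theorem of S5).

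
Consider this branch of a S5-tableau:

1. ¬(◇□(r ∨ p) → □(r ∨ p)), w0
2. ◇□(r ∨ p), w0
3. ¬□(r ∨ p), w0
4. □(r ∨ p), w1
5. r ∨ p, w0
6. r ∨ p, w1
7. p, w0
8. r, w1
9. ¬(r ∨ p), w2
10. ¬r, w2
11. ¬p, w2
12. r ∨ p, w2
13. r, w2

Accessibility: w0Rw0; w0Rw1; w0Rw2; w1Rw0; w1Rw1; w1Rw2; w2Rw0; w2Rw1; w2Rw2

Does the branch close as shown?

Closed

Both r and ¬r appear at w2.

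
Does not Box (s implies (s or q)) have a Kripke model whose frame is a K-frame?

1. not Box (s implies (s or q)), 0
2. not (s implies (s or q)), 1   [neg-Box-rule on 1: fresh world 1, 0R1]
3. s, 1   [neg-implies-rule on 2]
4. not (s or q), 1   [neg-implies-rule on 2]
5. not s, 1   [neg-or-rule on 4]
6. not q, 1   [neg-or-rule on 4]
Accessibility: 0R1
Branch closes: s and not s both at 1.
(One branch shown.) All branches close.

Unsatisfiable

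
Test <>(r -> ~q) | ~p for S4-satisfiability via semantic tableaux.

1. <>(r -> ~q) | ~p, 0
2. ~p, 0   [|-rule on 1 (branches; this branch)]
Accessibility: 0R0

Satisfiable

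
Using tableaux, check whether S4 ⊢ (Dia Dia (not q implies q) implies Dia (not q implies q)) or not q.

Tableau for the negation not ((Dia Dia (not q implies q) implies Dia (not q implies q)) or not q):
1. not ((Dia Dia (not q implies q) implies Dia (not q implies q)) or not q), u
2. not (Dia Dia (not q implies q) implies Dia (not q implies q)), u   [neg-or-rule on 1]
3. q, u   [neg-or-rule on 1]
4. Dia Dia (not q implies q), u   [neg-implies-rule on 2]
5. not Dia (not q implies q), u   [neg-implies-rule on 2]
6. not (not q implies q), u   [neg-Dia-rule on 5 via uRu]
7. not q, u   [neg-implies-rule on 6]
Accessibility: uRu
Branch closes: q and not q both at u.
Every branch of the negation's tableau closes; the branch above is one of them.

Valid in S4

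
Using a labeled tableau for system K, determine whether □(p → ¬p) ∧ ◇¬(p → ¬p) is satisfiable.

Unsatisfiable (every branch closes)

1. □(p → ¬p) ∧ ◇¬(p → ¬p), u
2. □(p → ¬p), u
3. ◇¬(p → ¬p), u
4. ¬(p → ¬p), v
5. p, v
6. p → ¬p, v
7. ¬p, v
Accessibility: uRv
Branch closes: p and ¬p both at v.
(One branch shown.) All branches close.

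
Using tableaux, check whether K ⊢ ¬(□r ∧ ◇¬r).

Tableau for the negation □r ∧ ◇¬r:
1. □r ∧ ◇¬r, 0
2. □r, 0   [∧-rule on 1]
3. ◇¬r, 0   [∧-rule on 1]
4. ¬r, 1   [◇-rule on 3: fresh world 1, 0R1]
5. r, 1   [□-rule on 2 via 0R1]
Accessibility: 0R1
Branch closes: r and ¬r both at 1.
All branches of the negation close; one closing branch shown above.

Valid in K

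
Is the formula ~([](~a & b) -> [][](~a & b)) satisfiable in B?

1. ~([](~a & b) -> [][](~a & b)), w0
2. [](~a & b), w0   [~->-rule on 1]
3. ~[][](~a & b), w0   [~->-rule on 1]
4. ~a & b, w0   [[]-rule on 2 via w0Rw0]
5. ~a, w0   [&-rule on 4]
6. b, w0   [&-rule on 4]
7. ~[](~a & b), w1   [~[]-rule on 3: fresh world w1, w0Rw1]
8. ~a & b, w1   [[]-rule on 2 via w0Rw1]
9. ~a, w1   [&-rule on 8]
10. b, w1   [&-rule on 8]
11. ~(~a & b), w2   [~[]-rule on 7: fresh world w2, w1Rw2]
12. ~b, w2   [~&-rule on 11 (branches; this branch)]
Accessibility: w0Rw0, w0Rw1, w1Rw0, w1Rw1, w1Rw2, w2Rw1, w2Rw2

Yes, satisfiable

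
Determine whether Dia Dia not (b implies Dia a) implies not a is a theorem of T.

Tableau for the negation not (Dia Dia not (b implies Dia a) implies not a):
1. not (Dia Dia not (b implies Dia a) implies not a), u
2. Dia Dia not (b implies Dia a), u   [neg-implies-rule on 1]
3. a, u   [neg-implies-rule on 1]
4. Dia not (b implies Dia a), v   [Dia-rule on 2: fresh world v, uRv]
5. not (b implies Dia a), w   [Dia-rule on 4: fresh world w, vRw]
6. b, w   [neg-implies-rule on 5]
7. not Dia a, w   [neg-implies-rule on 5]
8. not a, w   [neg-Dia-rule on 7 via wRw]
Accessibility: uRu, uRv, vRv, vRw, wRw
The negation has an open branch (countermodel exists).

No, not valid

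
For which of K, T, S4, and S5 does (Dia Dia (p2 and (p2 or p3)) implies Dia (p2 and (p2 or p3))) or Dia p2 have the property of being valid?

S4, S5

T-tableau for the negation not ((Dia Dia (p2 and (p2 or p3)) implies Dia (p2 and (p2 or p3))) or Dia p2):
1. not ((Dia Dia (p2 and (p2 or p3)) implies Dia (p2 and (p2 or p3))) or Dia p2), w0
2. not (Dia Dia (p2 and (p2 or p3)) implies Dia (p2 and (p2 or p3))), w0
3. not Dia p2, w0
4. Dia Dia (p2 and (p2 or p3)), w0
5. not Dia (p2 and (p2 or p3)), w0
6. not p2, w0
7. not (p2 and (p2 or p3)), w0
8. not (p2 or p3), w0
9. not p3, w0
10. Dia (p2 and (p2 or p3)), w1
11. not p2, w1
12. not (p2 and (p2 or p3)), w1
13. not (p2 or p3), w1
14. not p3, w1
15. p2 and (p2 or p3), w2
16. p2, w2
17. p2 or p3, w2
18. p3, w2
Accessibility: w0Rw0, w0Rw1, w1Rw1, w1Rw2, w2Rw2
Complete open branch: countermodel on a T-frame, so not valid in T, nor in K (the same frame is also a K-frame).
S4-tableau for the negation not ((Dia Dia (p2 and (p2 or p3)) implies Dia (p2 and (p2 or p3))) or Dia p2):
1. not ((Dia Dia (p2 and (p2 or p3)) implies Dia (p2 and (p2 or p3))) or Dia p2), w0
2. not (Dia Dia (p2 and (p2 or p3)) implies Dia (p2 and (p2 or p3))), w0
3. not Dia p2, w0
4. Dia Dia (p2 and (p2 or p3)), w0
5. not Dia (p2 and (p2 or p3)), w0
6. not p2, w0
7. not (p2 and (p2 or p3)), w0
8. not (p2 or p3), w0
9. not p3, w0
10. Dia (p2 and (p2 or p3)), w1
11. not p2, w1
12. not (p2 and (p2 or p3)), w1
13. not (p2 or p3), w1
14. not p3, w1
15. p2 and (p2 or p3), w2
16. p2, w2
17. p2 or p3, w2
18. not p2, w2
Accessibility: w0Rw0, w0Rw1, w0Rw2, w1Rw1, w1Rw2, w2Rw2
Branch closes: p2 and not p2 both at w2.
Every branch closes (one shown): valid in S4, hence also in S5 (every theorem of S4 is a theorem of S5).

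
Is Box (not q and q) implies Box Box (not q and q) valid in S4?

Valid

Tableau for the negation not (Box (not q and q) implies Box Box (not q and q)):
1. not (Box (not q and q) implies Box Box (not q and q)), w0
2. Box (not q and q), w0
3. not Box Box (not q and q), w0
4. not q and q, w0
5. not q, w0
6. q, w0
Accessibility: w0Rw0
Branch closes: q and not q both at w0.
All branches of the negation close; one closing branch shown above.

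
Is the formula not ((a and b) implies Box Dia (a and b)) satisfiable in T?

Yes, satisfiable

1. not ((a and b) implies Box Dia (a and b)), w0
2. a and b, w0
3. not Box Dia (a and b), w0
4. a, w0
5. b, w0
6. not Dia (a and b), w1
7. not (a and b), w1
8. not b, w1
Accessibility: w0Rw0, w0Rw1, w1Rw1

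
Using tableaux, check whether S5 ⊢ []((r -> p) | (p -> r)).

Yes, valid

Tableau for the negation ~[]((r -> p) | (p -> r)):
1. ~[]((r -> p) | (p -> r)), 0
2. ~((r -> p) | (p -> r)), 1
3. ~(r -> p), 1
4. ~(p -> r), 1
5. r, 1
6. ~p, 1
7. p, 1
8. ~r, 1
Accessibility: 0R0, 0R1, 1R0, 1R1
Branch closes: p and ~p both at 1.
Every branch of the negation's tableau closes; the branch above is one of them.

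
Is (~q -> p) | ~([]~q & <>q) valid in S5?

Tableau for the negation ~((~q -> p) | ~([]~q & <>q)):
1. ~((~q -> p) | ~([]~q & <>q)), w0
2. ~(~q -> p), w0
3. []~q & <>q, w0
4. ~q, w0
5. ~p, w0
6. []~q, w0
7. <>q, w0
8. q, w1
9. ~q, w1
Accessibility: w0Rw0, w0Rw1, w1Rw0, w1Rw1
Branch closes: q and ~q both at w1.
All branches of the negation close; one closing branch shown above.

Valid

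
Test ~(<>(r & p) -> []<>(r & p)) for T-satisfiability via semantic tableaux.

1. ~(<>(r & p) -> []<>(r & p)), 0
2. <>(r & p), 0
3. ~[]<>(r & p), 0
4. r & p, 1
5. r, 1
6. p, 1
7. ~<>(r & p), 2
8. ~(r & p), 2
9. ~p, 2
Accessibility: 0R0, 0R1, 0R2, 1R1, 2R2

Satisfiable (open branch found)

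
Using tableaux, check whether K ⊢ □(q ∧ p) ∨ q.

Tableau for the negation ¬(□(q ∧ p) ∨ q):
1. ¬(□(q ∧ p) ∨ q), u
2. ¬□(q ∧ p), u   [¬∨-rule on 1]
3. ¬q, u   [¬∨-rule on 1]
4. ¬(q ∧ p), v   [¬□-rule on 2: fresh world v, uRv]
5. ¬p, v   [¬∧-rule on 4 (branches; this branch)]
Accessibility: uRv
The negation has an open branch (countermodel exists).

No, not valid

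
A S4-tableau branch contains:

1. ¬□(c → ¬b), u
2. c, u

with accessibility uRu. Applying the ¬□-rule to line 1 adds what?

a fresh world v with uRv, and ¬(c → ¬b) at v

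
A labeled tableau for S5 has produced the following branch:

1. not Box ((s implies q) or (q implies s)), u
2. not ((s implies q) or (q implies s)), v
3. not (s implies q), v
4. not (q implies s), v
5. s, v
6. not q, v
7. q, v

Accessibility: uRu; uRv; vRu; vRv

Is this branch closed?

Both q and not q appear at v.

Closed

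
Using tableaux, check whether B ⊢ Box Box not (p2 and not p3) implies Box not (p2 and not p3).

Tableau for the negation not (Box Box not (p2 and not p3) implies Box not (p2 and not p3)):
1. not (Box Box not (p2 and not p3) implies Box not (p2 and not p3)), u
2. Box Box not (p2 and not p3), u   [neg-implies-rule on 1]
3. not Box not (p2 and not p3), u   [neg-implies-rule on 1]
4. Box not (p2 and not p3), u   [Box-rule on 2 via uRu]
5. not (p2 and not p3), u   [Box-rule on 4 via uRu]
6. p3, u   [neg-and-rule on 5 (branches; this branch)]
7. p2 and not p3, v   [neg-Box-rule on 3: fresh world v, uRv]
8. p2, v   [and-rule on 7]
9. not p3, v   [and-rule on 7]
10. Box not (p2 and not p3), v   [Box-rule on 2 via uRv]
11. not (p2 and not p3), v   [Box-rule on 4 via uRv]
12. p3, v   [neg-and-rule on 11 (branches; this branch)]
Accessibility: uRu, uRv, vRu, vRv
Branch closes: p3 and not p3 both at v.
Every branch of the negation's tableau closes; the branch above is one of them.

Valid in B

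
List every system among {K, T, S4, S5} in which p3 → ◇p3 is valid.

T, S4, S5

K-tableau for the negation ¬(p3 → ◇p3):
1. ¬(p3 → ◇p3), u
2. p3, u   [¬→-rule on 1]
3. ¬◇p3, u   [¬→-rule on 1]
Complete open branch: countermodel on a K-frame, so not valid in K.
T-tableau for the negation ¬(p3 → ◇p3):
1. ¬(p3 → ◇p3), u
2. p3, u   [¬→-rule on 1]
3. ¬◇p3, u   [¬→-rule on 1]
4. ¬p3, u   [¬◇-rule on 3 via uRu]
Accessibility: uRu
Branch closes: p3 and ¬p3 both at u.
Every branch closes (one shown): valid in T, hence also in S4, S5 (every theorem of T is a theorem of S4 and S5).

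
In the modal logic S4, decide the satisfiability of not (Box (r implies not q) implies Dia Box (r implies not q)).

1. not (Box (r implies not q) implies Dia Box (r implies not q)), u
2. Box (r implies not q), u
3. not Dia Box (r implies not q), u
4. r implies not q, u
5. not Box (r implies not q), u
6. not q, u
7. not (r implies not q), v
8. r, v
9. q, v
10. r implies not q, v
11. not Box (r implies not q), v
12. not q, v
Accessibility: uRu, uRv, vRv
Branch closes: q and not q both at v.
All branches of the tableau close; one closing branch shown above.

Unsatisfiable (every branch closes)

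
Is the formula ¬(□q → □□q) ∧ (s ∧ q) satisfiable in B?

Yes, satisfiable

1. ¬(□q → □□q) ∧ (s ∧ q), u
2. ¬(□q → □□q), u
3. s ∧ q, u
4. □q, u
5. ¬□□q, u
6. s, u
7. q, u
8. ¬□q, v
9. q, v
10. ¬q, w
Accessibility: uRu, uRv, vRu, vRv, vRw, wRv, wRw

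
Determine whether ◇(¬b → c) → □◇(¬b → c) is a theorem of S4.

Tableau for the negation ¬(◇(¬b → c) → □◇(¬b → c)):
1. ¬(◇(¬b → c) → □◇(¬b → c)), u
2. ◇(¬b → c), u
3. ¬□◇(¬b → c), u
4. ¬b → c, v
5. c, v
6. ¬◇(¬b → c), w
7. ¬(¬b → c), w
8. ¬b, w
9. ¬c, w
Accessibility: uRu, uRv, uRw, vRv, wRw
The negation has an open branch (countermodel exists).

Not valid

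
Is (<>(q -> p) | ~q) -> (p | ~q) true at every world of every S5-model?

Tableau for the negation ~((<>(q -> p) | ~q) -> (p | ~q)):
1. ~((<>(q -> p) | ~q) -> (p | ~q)), 0
2. <>(q -> p) | ~q, 0
3. ~(p | ~q), 0
4. ~p, 0
5. q, 0
6. <>(q -> p), 0
7. q -> p, 1
8. p, 1
Accessibility: 0R0, 0R1, 1R0, 1R1
The negation has an open branch (countermodel exists).

Invalid (countermodel exists)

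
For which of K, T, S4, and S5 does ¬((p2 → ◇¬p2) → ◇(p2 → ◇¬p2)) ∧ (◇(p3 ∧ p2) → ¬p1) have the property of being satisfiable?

K

K-tableau for the formula:
1. ¬((p2 → ◇¬p2) → ◇(p2 → ◇¬p2)) ∧ (◇(p3 ∧ p2) → ¬p1), w0
2. ¬((p2 → ◇¬p2) → ◇(p2 → ◇¬p2)), w0   [∧-rule on 1]
3. ◇(p3 ∧ p2) → ¬p1, w0   [∧-rule on 1]
4. p2 → ◇¬p2, w0   [¬→-rule on 2]
5. ¬◇(p2 → ◇¬p2), w0   [¬→-rule on 2]
6. ¬p1, w0   [→-rule on 3 (branches; this branch)]
7. ¬p2, w0   [→-rule on 4 (branches; this branch)]
Complete open branch: satisfiable in K.
T-tableau for the formula:
1. ¬((p2 → ◇¬p2) → ◇(p2 → ◇¬p2)) ∧ (◇(p3 ∧ p2) → ¬p1), w0
2. ¬((p2 → ◇¬p2) → ◇(p2 → ◇¬p2)), w0   [∧-rule on 1]
3. ◇(p3 ∧ p2) → ¬p1, w0   [∧-rule on 1]
4. p2 → ◇¬p2, w0   [¬→-rule on 2]
5. ¬◇(p2 → ◇¬p2), w0   [¬→-rule on 2]
6. ¬(p2 → ◇¬p2), w0   [¬◇-rule on 5 via w0Rw0]
7. p2, w0   [¬→-rule on 6]
8. ¬◇¬p2, w0   [¬→-rule on 6]
9. ¬◇(p3 ∧ p2), w0   [→-rule on 3 (branches; this branch)]
10. ¬(p3 ∧ p2), w0   [¬◇-rule on 9 via w0Rw0]
11. ◇¬p2, w0   [→-rule on 4 (branches; this branch)]
12. ¬p3, w0   [¬∧-rule on 10 (branches; this branch)]
13. ¬p2, w1   [◇-rule on 11: fresh world w1, w0Rw1]
14. ¬(p2 → ◇¬p2), w1   [¬◇-rule on 5 via w0Rw1]
15. p2, w1   [¬→-rule on 14]
16. ¬◇¬p2, w1   [¬→-rule on 14]
Accessibility: w0Rw0, w0Rw1, w1Rw1
Branch closes: p2 and ¬p2 both at w1.
Every branch closes (one shown): unsatisfiable in T, hence also in S4, S5 (every S4/S5-frame is a T-frame).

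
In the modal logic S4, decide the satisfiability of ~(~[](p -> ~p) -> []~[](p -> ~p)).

1. ~(~[](p -> ~p) -> []~[](p -> ~p)), u
2. ~[](p -> ~p), u
3. ~[]~[](p -> ~p), u
4. ~(p -> ~p), v
5. p, v
6. [](p -> ~p), w
7. p -> ~p, w
8. ~p, w
Accessibility: uRu, uRv, uRw, vRv, wRw

Satisfiable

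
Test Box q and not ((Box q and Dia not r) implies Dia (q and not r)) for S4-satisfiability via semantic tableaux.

1. Box q and not ((Box q and Dia not r) implies Dia (q and not r)), u
2. Box q, u   [and-rule on 1]
3. not ((Box q and Dia not r) implies Dia (q and not r)), u   [and-rule on 1]
4. Box q and Dia not r, u   [neg-implies-rule on 3]
5. not Dia (q and not r), u   [neg-implies-rule on 3]
6. Dia not r, u   [and-rule on 4]
7. q, u   [Box-rule on 2 via uRu]
8. not (q and not r), u   [neg-Dia-rule on 5 via uRu]
9. r, u   [neg-and-rule on 8 (branches; this branch)]
10. not r, v   [Dia-rule on 6: fresh world v, uRv]
11. q, v   [Box-rule on 2 via uRv]
12. not (q and not r), v   [neg-Dia-rule on 5 via uRv]
13. r, v   [neg-and-rule on 12 (branches; this branch)]
Accessibility: uRu, uRv, vRv
Branch closes: r and not r both at v.
(One branch shown.) All branches close.

Unsatisfiable (every branch closes)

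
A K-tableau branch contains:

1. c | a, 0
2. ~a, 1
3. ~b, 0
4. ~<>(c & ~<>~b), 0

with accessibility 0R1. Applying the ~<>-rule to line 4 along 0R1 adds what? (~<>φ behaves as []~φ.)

~(c & ~<>~b), 1

~<>φ behaves as []~φ: propagate the negated body to each accessible world.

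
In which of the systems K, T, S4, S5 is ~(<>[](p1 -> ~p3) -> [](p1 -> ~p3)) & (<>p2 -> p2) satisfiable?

S5-tableau for the formula:
1. ~(<>[](p1 -> ~p3) -> [](p1 -> ~p3)) & (<>p2 -> p2), 0
2. ~(<>[](p1 -> ~p3) -> [](p1 -> ~p3)), 0
3. <>p2 -> p2, 0
4. <>[](p1 -> ~p3), 0
5. ~[](p1 -> ~p3), 0
6. ~<>p2, 0
7. ~p2, 0
8. [](p1 -> ~p3), 1
9. ~p2, 1
10. p1 -> ~p3, 0
11. p1 -> ~p3, 1
12. ~p3, 0
13. ~p3, 1
14. ~(p1 -> ~p3), 2
15. p1, 2
16. p3, 2
17. ~p2, 2
18. p1 -> ~p3, 2
19. ~p3, 2
Accessibility: 0R0, 0R1, 0R2, 1R0, 1R1, 1R2, 2R0, 2R1, 2R2
Branch closes: p3 and ~p3 both at 2.
Every branch closes (one shown): unsatisfiable in S5.
S4-tableau for the formula:
1. ~(<>[](p1 -> ~p3) -> [](p1 -> ~p3)) & (<>p2 -> p2), 0
2. ~(<>[](p1 -> ~p3) -> [](p1 -> ~p3)), 0
3. <>p2 -> p2, 0
4. <>[](p1 -> ~p3), 0
5. ~[](p1 -> ~p3), 0
6. p2, 0
7. [](p1 -> ~p3), 1
8. p1 -> ~p3, 1
9. ~p3, 1
10. ~(p1 -> ~p3), 2
11. p1, 2
12. p3, 2
Accessibility: 0R0, 0R1, 0R2, 1R1, 2R2
Complete open branch: satisfiable in S4, hence also in K, T (this S4-model is also a K-model and a T-model).

K, T, S4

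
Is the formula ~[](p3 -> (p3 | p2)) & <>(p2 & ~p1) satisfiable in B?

No, unsatisfiable

1. ~[](p3 -> (p3 | p2)) & <>(p2 & ~p1), u
2. ~[](p3 -> (p3 | p2)), u
3. <>(p2 & ~p1), u
4. ~(p3 -> (p3 | p2)), v
5. p3, v
6. ~(p3 | p2), v
7. ~p3, v
8. ~p2, v
Accessibility: uRu, uRv, vRu, vRv
Branch closes: p3 and ~p3 both at v.
Every branch closes; the branch above is one of them.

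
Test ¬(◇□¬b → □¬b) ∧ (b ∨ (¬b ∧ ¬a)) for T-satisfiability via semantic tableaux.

Yes, satisfiable

1. ¬(◇□¬b → □¬b) ∧ (b ∨ (¬b ∧ ¬a)), 0
2. ¬(◇□¬b → □¬b), 0
3. b ∨ (¬b ∧ ¬a), 0
4. ◇□¬b, 0
5. ¬□¬b, 0
6. ¬b ∧ ¬a, 0
7. ¬b, 0
8. ¬a, 0
9. □¬b, 1
10. ¬b, 1
11. b, 2
Accessibility: 0R0, 0R1, 0R2, 1R1, 2R2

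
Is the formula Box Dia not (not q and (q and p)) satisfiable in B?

1. Box Dia not (not q and (q and p)), u
2. Dia not (not q and (q and p)), u
3. not (not q and (q and p)), v
4. Dia not (not q and (q and p)), v
5. not (q and p), v
6. not p, v
7. not (not q and (q and p)), w
8. not (q and p), w
9. not p, w
Accessibility: uRu, uRv, vRu, vRv, vRw, wRv, wRw

Satisfiable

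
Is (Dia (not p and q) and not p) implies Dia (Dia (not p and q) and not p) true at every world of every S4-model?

Tableau for the negation not ((Dia (not p and q) and not p) implies Dia (Dia (not p and q) and not p)):
1. not ((Dia (not p and q) and not p) implies Dia (Dia (not p and q) and not p)), u
2. Dia (not p and q) and not p, u
3. not Dia (Dia (not p and q) and not p), u
4. Dia (not p and q), u
5. not p, u
6. not (Dia (not p and q) and not p), u
7. not Dia (not p and q), u
8. not (not p and q), u
9. not q, u
10. not p and q, v
11. not p, v
12. q, v
13. not (Dia (not p and q) and not p), v
14. not (not p and q), v
15. not Dia (not p and q), v
16. not q, v
Accessibility: uRu, uRv, vRv
Branch closes: q and not q both at v.
All branches of the negation close; one closing branch shown above.

Yes, valid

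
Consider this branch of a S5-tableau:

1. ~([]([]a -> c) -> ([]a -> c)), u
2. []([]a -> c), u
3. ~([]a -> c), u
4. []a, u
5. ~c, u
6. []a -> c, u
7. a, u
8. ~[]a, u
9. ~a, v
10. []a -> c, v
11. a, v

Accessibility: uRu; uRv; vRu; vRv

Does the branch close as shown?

Both a and ~a appear at v.

Closed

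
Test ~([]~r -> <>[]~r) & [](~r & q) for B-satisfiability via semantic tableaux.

No, unsatisfiable

1. ~([]~r -> <>[]~r) & [](~r & q), u
2. ~([]~r -> <>[]~r), u
3. [](~r & q), u
4. []~r, u
5. ~<>[]~r, u
6. ~r & q, u
7. ~r, u
8. q, u
9. ~[]~r, u
10. r, v
11. ~r & q, v
12. ~r, v
13. q, v
Accessibility: uRu, uRv, vRu, vRv
Branch closes: r and ~r both at v.
Every branch closes; the branch above is one of them.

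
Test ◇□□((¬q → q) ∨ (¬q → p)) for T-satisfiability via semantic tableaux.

1. ◇□□((¬q → q) ∨ (¬q → p)), u
2. □□((¬q → q) ∨ (¬q → p)), v
3. □((¬q → q) ∨ (¬q → p)), v
4. (¬q → q) ∨ (¬q → p), v
5. ¬q → p, v
6. p, v
Accessibility: uRu, uRv, vRv

Satisfiable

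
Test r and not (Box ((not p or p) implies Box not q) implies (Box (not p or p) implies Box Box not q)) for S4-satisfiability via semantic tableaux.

No, unsatisfiable

1. r and not (Box ((not p or p) implies Box not q) implies (Box (not p or p) implies Box Box not q)), 0
2. r, 0
3. not (Box ((not p or p) implies Box not q) implies (Box (not p or p) implies Box Box not q)), 0
4. Box ((not p or p) implies Box not q), 0
5. not (Box (not p or p) implies Box Box not q), 0
6. Box (not p or p), 0
7. not Box Box not q, 0
8. (not p or p) implies Box not q, 0
9. not p or p, 0
10. Box not q, 0
11. not q, 0
12. p, 0
13. not Box not q, 1
14. (not p or p) implies Box not q, 1
15. not p or p, 1
16. not q, 1
17. Box not q, 1
18. p, 1
19. q, 2
20. (not p or p) implies Box not q, 2
21. not p or p, 2
22. not q, 2
Accessibility: 0R0, 0R1, 0R2, 1R1, 1R2, 2R2
Branch closes: q and not q both at 2.
All branches of the tableau close; one closing branch shown above.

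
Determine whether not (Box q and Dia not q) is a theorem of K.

Valid in K

Tableau for the negation Box q and Dia not q:
1. Box q and Dia not q, u
2. Box q, u   [and-rule on 1]
3. Dia not q, u   [and-rule on 1]
4. not q, v   [Dia-rule on 3: fresh world v, uRv]
5. q, v   [Box-rule on 2 via uRv]
Accessibility: uRv
Branch closes: q and not q both at v.
Every branch of the negation's tableau closes; the branch above is one of them.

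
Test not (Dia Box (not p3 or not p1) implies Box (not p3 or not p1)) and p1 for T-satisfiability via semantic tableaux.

1. not (Dia Box (not p3 or not p1) implies Box (not p3 or not p1)) and p1, w0
2. not (Dia Box (not p3 or not p1) implies Box (not p3 or not p1)), w0
3. p1, w0
4. Dia Box (not p3 or not p1), w0
5. not Box (not p3 or not p1), w0
6. Box (not p3 or not p1), w1
7. not p3 or not p1, w1
8. not p1, w1
9. not (not p3 or not p1), w2
10. p3, w2
11. p1, w2
Accessibility: w0Rw0, w0Rw1, w0Rw2, w1Rw1, w2Rw2

Satisfiable (open branch found)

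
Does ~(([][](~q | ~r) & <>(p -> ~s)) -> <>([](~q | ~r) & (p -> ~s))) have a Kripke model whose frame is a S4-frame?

1. ~(([][](~q | ~r) & <>(p -> ~s)) -> <>([](~q | ~r) & (p -> ~s))), w0
2. [][](~q | ~r) & <>(p -> ~s), w0
3. ~<>([](~q | ~r) & (p -> ~s)), w0
4. [][](~q | ~r), w0
5. <>(p -> ~s), w0
6. ~([](~q | ~r) & (p -> ~s)), w0
7. [](~q | ~r), w0
8. ~q | ~r, w0
9. ~(p -> ~s), w0
10. p, w0
11. s, w0
12. ~r, w0
13. p -> ~s, w1
14. ~([](~q | ~r) & (p -> ~s)), w1
15. [](~q | ~r), w1
16. ~q | ~r, w1
17. ~s, w1
18. ~[](~q | ~r), w1
19. ~r, w1
20. ~(~q | ~r), w2
21. q, w2
22. r, w2
23. ~([](~q | ~r) & (p -> ~s)), w2
24. [](~q | ~r), w2
25. ~q | ~r, w2
26. ~(p -> ~s), w2
27. p, w2
28. s, w2
29. ~r, w2
Accessibility: w0Rw0, w0Rw1, w0Rw2, w1Rw1, w1Rw2, w2Rw2
Branch closes: r and ~r both at w2.
(One branch shown.) All branches close.

No, unsatisfiable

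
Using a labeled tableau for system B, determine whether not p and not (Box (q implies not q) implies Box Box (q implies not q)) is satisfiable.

Satisfiable (open branch found)

1. not p and not (Box (q implies not q) implies Box Box (q implies not q)), 0
2. not p, 0
3. not (Box (q implies not q) implies Box Box (q implies not q)), 0
4. Box (q implies not q), 0
5. not Box Box (q implies not q), 0
6. q implies not q, 0
7. not q, 0
8. not Box (q implies not q), 1
9. q implies not q, 1
10. not q, 1
11. not (q implies not q), 2
12. q, 2
Accessibility: 0R0, 0R1, 1R0, 1R1, 1R2, 2R1, 2R2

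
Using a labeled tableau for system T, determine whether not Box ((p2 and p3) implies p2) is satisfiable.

1. not Box ((p2 and p3) implies p2), 0
2. not ((p2 and p3) implies p2), 1
3. p2 and p3, 1
4. not p2, 1
5. p2, 1
6. p3, 1
Accessibility: 0R0, 0R1, 1R1
Branch closes: p2 and not p2 both at 1.
Every branch closes; the branch above is one of them.

Unsatisfiable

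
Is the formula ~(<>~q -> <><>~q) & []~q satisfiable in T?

No, unsatisfiable

1. ~(<>~q -> <><>~q) & []~q, u
2. ~(<>~q -> <><>~q), u   [&-rule on 1]
3. []~q, u   [&-rule on 1]
4. <>~q, u   [~->-rule on 2]
5. ~<><>~q, u   [~->-rule on 2]
6. ~q, u   [[]-rule on 3 via uRu]
7. ~<>~q, u   [~<>-rule on 5 via uRu]
8. q, u   [~<>-rule on 7 via uRu]
Accessibility: uRu
Branch closes: q and ~q both at u.
(One branch shown.) All branches close.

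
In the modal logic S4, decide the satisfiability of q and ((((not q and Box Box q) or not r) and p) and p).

1. q and ((((not q and Box Box q) or not r) and p) and p), 0
2. q, 0
3. (((not q and Box Box q) or not r) and p) and p, 0
4. ((not q and Box Box q) or not r) and p, 0
5. p, 0
6. (not q and Box Box q) or not r, 0
7. not r, 0
Accessibility: 0R0

Satisfiable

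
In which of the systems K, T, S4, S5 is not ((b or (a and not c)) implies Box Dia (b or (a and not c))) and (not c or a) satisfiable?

K, T, S4

S5-tableau for the formula:
1. not ((b or (a and not c)) implies Box Dia (b or (a and not c))) and (not c or a), u
2. not ((b or (a and not c)) implies Box Dia (b or (a and not c))), u
3. not c or a, u
4. b or (a and not c), u
5. not Box Dia (b or (a and not c)), u
6. a, u
7. a and not c, u
8. not c, u
9. not Dia (b or (a and not c)), v
10. not (b or (a and not c)), u
11. not b, u
12. not (a and not c), u
13. not (b or (a and not c)), v
14. not b, v
15. not (a and not c), v
16. c, u
Accessibility: uRu, uRv, vRu, vRv
Branch closes: c and not c both at u.
Every branch closes (one shown): unsatisfiable in S5.
S4-tableau for the formula:
1. not ((b or (a and not c)) implies Box Dia (b or (a and not c))) and (not c or a), u
2. not ((b or (a and not c)) implies Box Dia (b or (a and not c))), u
3. not c or a, u
4. b or (a and not c), u
5. not Box Dia (b or (a and not c)), u
6. a, u
7. a and not c, u
8. not c, u
9. not Dia (b or (a and not c)), v
10. not (b or (a and not c)), v
11. not b, v
12. not (a and not c), v
13. c, v
Accessibility: uRu, uRv, vRv
Complete open branch: satisfiable in S4, hence also in K, T (this S4-model is also a K-model and a T-model).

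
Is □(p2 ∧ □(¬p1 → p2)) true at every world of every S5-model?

Tableau for the negation ¬□(p2 ∧ □(¬p1 → p2)):
1. ¬□(p2 ∧ □(¬p1 → p2)), 0
2. ¬(p2 ∧ □(¬p1 → p2)), 1   [¬□-rule on 1: fresh world 1, 0R1]
3. ¬□(¬p1 → p2), 1   [¬∧-rule on 2 (branches; this branch)]
4. ¬(¬p1 → p2), 2   [¬□-rule on 3: fresh world 2, 1R2]
5. ¬p1, 2   [¬→-rule on 4]
6. ¬p2, 2   [¬→-rule on 4]
Accessibility: 0R0, 0R1, 0R2, 1R0, 1R1, 1R2, 2R0, 2R1, 2R2
The negation has an open branch (countermodel exists).

Not valid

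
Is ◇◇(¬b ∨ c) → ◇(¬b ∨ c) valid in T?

Tableau for the negation ¬(◇◇(¬b ∨ c) → ◇(¬b ∨ c)):
1. ¬(◇◇(¬b ∨ c) → ◇(¬b ∨ c)), 0
2. ◇◇(¬b ∨ c), 0   [¬→-rule on 1]
3. ¬◇(¬b ∨ c), 0   [¬→-rule on 1]
4. ¬(¬b ∨ c), 0   [¬◇-rule on 3 via 0R0]
5. b, 0   [¬∨-rule on 4]
6. ¬c, 0   [¬∨-rule on 4]
7. ◇(¬b ∨ c), 1   [◇-rule on 2: fresh world 1, 0R1]
8. ¬(¬b ∨ c), 1   [¬◇-rule on 3 via 0R1]
9. b, 1   [¬∨-rule on 8]
10. ¬c, 1   [¬∨-rule on 8]
11. ¬b ∨ c, 2   [◇-rule on 7: fresh world 2, 1R2]
12. c, 2   [∨-rule on 11 (branches; this branch)]
Accessibility: 0R0, 0R1, 1R1, 1R2, 2R2
The negation has an open branch (countermodel exists).

No, not valid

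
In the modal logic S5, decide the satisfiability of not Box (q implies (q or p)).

1. not Box (q implies (q or p)), w0
2. not (q implies (q or p)), w1
3. q, w1
4. not (q or p), w1
5. not q, w1
6. not p, w1
Accessibility: w0Rw0, w0Rw1, w1Rw0, w1Rw1
Branch closes: q and not q both at w1.
(One branch shown.) All branches close.

No, unsatisfiable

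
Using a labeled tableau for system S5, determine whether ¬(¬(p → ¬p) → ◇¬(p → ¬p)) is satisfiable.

Unsatisfiable (every branch closes)

1. ¬(¬(p → ¬p) → ◇¬(p → ¬p)), 0
2. ¬(p → ¬p), 0   [¬→-rule on 1]
3. ¬◇¬(p → ¬p), 0   [¬→-rule on 1]
4. p, 0   [¬→-rule on 2]
5. p → ¬p, 0   [¬◇-rule on 3 via 0R0]
6. ¬p, 0   [→-rule on 5 (branches; this branch)]
Accessibility: 0R0
Branch closes: p and ¬p both at 0.
(One branch shown.) All branches close.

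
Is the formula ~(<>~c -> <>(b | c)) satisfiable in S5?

Satisfiable

1. ~(<>~c -> <>(b | c)), w0
2. <>~c, w0   [~->-rule on 1]
3. ~<>(b | c), w0   [~->-rule on 1]
4. ~(b | c), w0   [~<>-rule on 3 via w0Rw0]
5. ~b, w0   [~|-rule on 4]
6. ~c, w0   [~|-rule on 4]
7. ~c, w1   [<>-rule on 2: fresh world w1, w0Rw1]
8. ~(b | c), w1   [~<>-rule on 3 via w0Rw1]
9. ~b, w1   [~|-rule on 8]
Accessibility: w0Rw0, w0Rw1, w1Rw0, w1Rw1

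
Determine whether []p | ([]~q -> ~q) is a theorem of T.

Tableau for the negation ~([]p | ([]~q -> ~q)):
1. ~([]p | ([]~q -> ~q)), w0
2. ~[]p, w0
3. ~([]~q -> ~q), w0
4. []~q, w0
5. q, w0
6. ~q, w0
Accessibility: w0Rw0
Branch closes: q and ~q both at w0.
Every branch of the negation's tableau closes; the branch above is one of them.

Valid in T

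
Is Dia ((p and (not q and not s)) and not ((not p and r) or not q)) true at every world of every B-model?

Tableau for the negation not Dia ((p and (not q and not s)) and not ((not p and r) or not q)):
1. not Dia ((p and (not q and not s)) and not ((not p and r) or not q)), w0
2. not ((p and (not q and not s)) and not ((not p and r) or not q)), w0   [neg-Dia-rule on 1 via w0Rw0]
3. (not p and r) or not q, w0   [neg-and-rule on 2 (branches; this branch)]
4. not q, w0   [or-rule on 3 (branches; this branch)]
Accessibility: w0Rw0
The negation has an open branch (countermodel exists).

Not valid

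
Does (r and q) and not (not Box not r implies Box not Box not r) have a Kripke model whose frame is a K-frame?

Satisfiable

1. (r and q) and not (not Box not r implies Box not Box not r), u
2. r and q, u
3. not (not Box not r implies Box not Box not r), u
4. r, u
5. q, u
6. not Box not r, u
7. not Box not Box not r, u
8. r, v
9. Box not r, w
Accessibility: uRv, uRw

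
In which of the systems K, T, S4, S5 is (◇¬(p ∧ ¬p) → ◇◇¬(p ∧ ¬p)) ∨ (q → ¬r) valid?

T-tableau for the negation ¬((◇¬(p ∧ ¬p) → ◇◇¬(p ∧ ¬p)) ∨ (q → ¬r)):
1. ¬((◇¬(p ∧ ¬p) → ◇◇¬(p ∧ ¬p)) ∨ (q → ¬r)), 0
2. ¬(◇¬(p ∧ ¬p) → ◇◇¬(p ∧ ¬p)), 0
3. ¬(q → ¬r), 0
4. ◇¬(p ∧ ¬p), 0
5. ¬◇◇¬(p ∧ ¬p), 0
6. q, 0
7. r, 0
8. ¬◇¬(p ∧ ¬p), 0
9. p ∧ ¬p, 0
10. p, 0
11. ¬p, 0
Accessibility: 0R0
Branch closes: p and ¬p both at 0.
Every branch closes (one shown): valid in T, hence also in S4, S5 (every theorem of T is a theorem of S4 and S5).
K-tableau for the negation ¬((◇¬(p ∧ ¬p) → ◇◇¬(p ∧ ¬p)) ∨ (q → ¬r)):
1. ¬((◇¬(p ∧ ¬p) → ◇◇¬(p ∧ ¬p)) ∨ (q → ¬r)), 0
2. ¬(◇¬(p ∧ ¬p) → ◇◇¬(p ∧ ¬p)), 0
3. ¬(q → ¬r), 0
4. ◇¬(p ∧ ¬p), 0
5. ¬◇◇¬(p ∧ ¬p), 0
6. q, 0
7. r, 0
8. ¬(p ∧ ¬p), 1
9. ¬◇¬(p ∧ ¬p), 1
10. p, 1
Accessibility: 0R1
Complete open branch: countermodel on a K-frame, so not valid in K.

T, S4, S5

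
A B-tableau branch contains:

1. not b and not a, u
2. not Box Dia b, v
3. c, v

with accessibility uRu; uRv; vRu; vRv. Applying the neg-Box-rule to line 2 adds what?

a fresh world w with vRw, and not Dia b at w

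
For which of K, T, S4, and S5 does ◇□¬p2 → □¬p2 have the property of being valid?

S4-tableau for the negation ¬(◇□¬p2 → □¬p2):
1. ¬(◇□¬p2 → □¬p2), w0
2. ◇□¬p2, w0
3. ¬□¬p2, w0
4. □¬p2, w1
5. ¬p2, w1
6. p2, w2
Accessibility: w0Rw0, w0Rw1, w0Rw2, w1Rw1, w2Rw2
Complete open branch: countermodel on an S4-frame, so not valid in S4, nor in K, T (the same frame is also a K-frame and a T-frame).
S5-tableau for the negation ¬(◇□¬p2 → □¬p2):
1. ¬(◇□¬p2 → □¬p2), w0
2. ◇□¬p2, w0
3. ¬□¬p2, w0
4. □¬p2, w1
5. ¬p2, w0
6. ¬p2, w1
7. p2, w2
8. ¬p2, w2
Accessibility: w0Rw0, w0Rw1, w0Rw2, w1Rw0, w1Rw1, w1Rw2, w2Rw0, w2Rw1, w2Rw2
Branch closes: p2 and ¬p2 both at w2.
Every branch closes (one shown): valid in S5.

S5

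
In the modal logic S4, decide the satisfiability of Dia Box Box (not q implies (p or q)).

Yes, satisfiable

1. Dia Box Box (not q implies (p or q)), u
2. Box Box (not q implies (p or q)), v   [Dia-rule on 1: fresh world v, uRv]
3. Box (not q implies (p or q)), v   [Box-rule on 2 via vRv]
4. not q implies (p or q), v   [Box-rule on 3 via vRv]
5. p or q, v   [implies-rule on 4 (branches; this branch)]
6. q, v   [or-rule on 5 (branches; this branch)]
Accessibility: uRu, uRv, vRv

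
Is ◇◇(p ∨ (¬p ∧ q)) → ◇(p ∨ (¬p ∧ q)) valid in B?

No, not valid

Tableau for the negation ¬(◇◇(p ∨ (¬p ∧ q)) → ◇(p ∨ (¬p ∧ q))):
1. ¬(◇◇(p ∨ (¬p ∧ q)) → ◇(p ∨ (¬p ∧ q))), w0
2. ◇◇(p ∨ (¬p ∧ q)), w0   [¬→-rule on 1]
3. ¬◇(p ∨ (¬p ∧ q)), w0   [¬→-rule on 1]
4. ¬(p ∨ (¬p ∧ q)), w0   [¬◇-rule on 3 via w0Rw0]
5. ¬p, w0   [¬∨-rule on 4]
6. ¬(¬p ∧ q), w0   [¬∨-rule on 4]
7. ¬q, w0   [¬∧-rule on 6 (branches; this branch)]
8. ◇(p ∨ (¬p ∧ q)), w1   [◇-rule on 2: fresh world w1, w0Rw1]
9. ¬(p ∨ (¬p ∧ q)), w1   [¬◇-rule on 3 via w0Rw1]
10. ¬p, w1   [¬∨-rule on 9]
11. ¬(¬p ∧ q), w1   [¬∨-rule on 9]
12. ¬q, w1   [¬∧-rule on 11 (branches; this branch)]
13. p ∨ (¬p ∧ q), w2   [◇-rule on 8: fresh world w2, w1Rw2]
14. ¬p ∧ q, w2   [∨-rule on 13 (branches; this branch)]
15. ¬p, w2   [∧-rule on 14]
16. q, w2   [∧-rule on 14]
Accessibility: w0Rw0, w0Rw1, w1Rw0, w1Rw1, w1Rw2, w2Rw1, w2Rw2
The negation has an open branch (countermodel exists).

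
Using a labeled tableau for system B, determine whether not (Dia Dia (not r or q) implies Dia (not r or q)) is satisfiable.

Yes, satisfiable

1. not (Dia Dia (not r or q) implies Dia (not r or q)), u
2. Dia Dia (not r or q), u   [neg-implies-rule on 1]
3. not Dia (not r or q), u   [neg-implies-rule on 1]
4. not (not r or q), u   [neg-Dia-rule on 3 via uRu]
5. r, u   [neg-or-rule on 4]
6. not q, u   [neg-or-rule on 4]
7. Dia (not r or q), v   [Dia-rule on 2: fresh world v, uRv]
8. not (not r or q), v   [neg-Dia-rule on 3 via uRv]
9. r, v   [neg-or-rule on 8]
10. not q, v   [neg-or-rule on 8]
11. not r or q, w   [Dia-rule on 7: fresh world w, vRw]
12. q, w   [or-rule on 11 (branches; this branch)]
Accessibility: uRu, uRv, vRu, vRv, vRw, wRv, wRw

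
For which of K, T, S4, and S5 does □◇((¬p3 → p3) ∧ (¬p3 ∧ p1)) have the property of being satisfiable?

K-tableau for the formula:
1. □◇((¬p3 → p3) ∧ (¬p3 ∧ p1)), u
Complete open branch: satisfiable in K.
T-tableau for the formula:
1. □◇((¬p3 → p3) ∧ (¬p3 ∧ p1)), u
2. ◇((¬p3 → p3) ∧ (¬p3 ∧ p1)), u
3. (¬p3 → p3) ∧ (¬p3 ∧ p1), v
4. ¬p3 → p3, v
5. ¬p3 ∧ p1, v
6. ¬p3, v
7. p1, v
8. ◇((¬p3 → p3) ∧ (¬p3 ∧ p1)), v
9. p3, v
Accessibility: uRu, uRv, vRv
Branch closes: p3 and ¬p3 both at v.
Every branch closes (one shown): unsatisfiable in T, hence also in S4, S5 (every S4/S5-frame is a T-frame).

K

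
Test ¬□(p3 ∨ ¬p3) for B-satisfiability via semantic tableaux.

1. ¬□(p3 ∨ ¬p3), w0
2. ¬(p3 ∨ ¬p3), w1   [¬□-rule on 1: fresh world w1, w0Rw1]
3. ¬p3, w1   [¬∨-rule on 2]
4. p3, w1   [¬∨-rule on 2]
Accessibility: w0Rw0, w0Rw1, w1Rw0, w1Rw1
Branch closes: p3 and ¬p3 both at w1.
(One branch shown.) All branches close.

Unsatisfiable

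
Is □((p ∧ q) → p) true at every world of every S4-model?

Tableau for the negation ¬□((p ∧ q) → p):
1. ¬□((p ∧ q) → p), 0
2. ¬((p ∧ q) → p), 1
3. p ∧ q, 1
4. ¬p, 1
5. p, 1
6. q, 1
Accessibility: 0R0, 0R1, 1R1
Branch closes: p and ¬p both at 1.
Every branch of the negation's tableau closes; the branch above is one of them.

Yes, valid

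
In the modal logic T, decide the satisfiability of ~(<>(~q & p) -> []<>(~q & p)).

1. ~(<>(~q & p) -> []<>(~q & p)), u
2. <>(~q & p), u
3. ~[]<>(~q & p), u
4. ~q & p, v
5. ~q, v
6. p, v
7. ~<>(~q & p), w
8. ~(~q & p), w
9. ~p, w
Accessibility: uRu, uRv, uRw, vRv, wRw

Satisfiable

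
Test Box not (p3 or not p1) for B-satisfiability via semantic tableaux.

Satisfiable

1. Box not (p3 or not p1), 0
2. not (p3 or not p1), 0
3. not p3, 0
4. p1, 0
Accessibility: 0R0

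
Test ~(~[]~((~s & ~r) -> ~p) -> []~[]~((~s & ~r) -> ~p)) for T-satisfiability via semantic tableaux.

1. ~(~[]~((~s & ~r) -> ~p) -> []~[]~((~s & ~r) -> ~p)), w0
2. ~[]~((~s & ~r) -> ~p), w0   [~->-rule on 1]
3. ~[]~[]~((~s & ~r) -> ~p), w0   [~->-rule on 1]
4. (~s & ~r) -> ~p, w1   [~[]-rule on 2: fresh world w1, w0Rw1]
5. ~p, w1   [->-rule on 4 (branches; this branch)]
6. []~((~s & ~r) -> ~p), w2   [~[]-rule on 3: fresh world w2, w0Rw2]
7. ~((~s & ~r) -> ~p), w2   [[]-rule on 6 via w2Rw2]
8. ~s & ~r, w2   [~->-rule on 7]
9. p, w2   [~->-rule on 7]
10. ~s, w2   [&-rule on 8]
11. ~r, w2   [&-rule on 8]
Accessibility: w0Rw0, w0Rw1, w0Rw2, w1Rw1, w2Rw2

Satisfiable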